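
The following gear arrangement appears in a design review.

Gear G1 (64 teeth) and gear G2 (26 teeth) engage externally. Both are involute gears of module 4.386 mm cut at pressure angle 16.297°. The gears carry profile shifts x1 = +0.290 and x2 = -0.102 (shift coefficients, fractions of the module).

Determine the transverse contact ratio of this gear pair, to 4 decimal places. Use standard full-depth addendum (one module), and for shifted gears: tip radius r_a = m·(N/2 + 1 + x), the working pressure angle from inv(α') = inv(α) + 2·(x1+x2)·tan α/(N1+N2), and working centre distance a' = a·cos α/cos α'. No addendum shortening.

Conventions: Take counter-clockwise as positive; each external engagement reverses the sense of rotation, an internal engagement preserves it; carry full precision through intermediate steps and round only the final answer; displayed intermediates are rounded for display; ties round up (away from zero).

class = single-mesh tooth geometry [involute pair 64T × 26T, m = 4.386]
base radii: r_b1 = 134.712655, r_b2 = 54.727016
tip radii: r_a1 = 146.009940, r_a2 = 60.956628
inv(α') = inv(16.297°) + 2·(+0.290-0.102)·tan α/(64+26) = 0.00914875  ⇒  α' = 17.07568°
a' = a·cos α / cos α' = 197.3700·cos 16.297°/cos 17.07568° = 198.175700
action lengths: √(r_a1²−r_b1²) = 56.315213, √(r_a2²−r_b2²) = 26.845190
base pitch p_b = π·m·cos α = 13.225384
CR = (56.315213 + 26.845190 − 198.175700·sin 17.07568°)/13.225384 = 1.887973
contact ratio ≈ 1.8880

1.8880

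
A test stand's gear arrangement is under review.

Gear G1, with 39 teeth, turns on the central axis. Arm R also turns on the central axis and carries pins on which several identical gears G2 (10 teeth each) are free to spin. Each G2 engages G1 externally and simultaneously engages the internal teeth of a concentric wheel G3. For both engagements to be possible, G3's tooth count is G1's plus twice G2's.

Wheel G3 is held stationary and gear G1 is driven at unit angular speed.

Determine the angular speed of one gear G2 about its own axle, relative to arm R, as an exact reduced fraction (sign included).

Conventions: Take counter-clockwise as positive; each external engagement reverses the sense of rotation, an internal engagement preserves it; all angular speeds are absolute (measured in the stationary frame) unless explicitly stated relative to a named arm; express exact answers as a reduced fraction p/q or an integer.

recognized (axles ride arm R): planetary set, 39/10/59 teeth
ring teeth: 39 + 2·10 = 59
39(ω_sun−ω_arm) = −59(ω_ring−ω_arm),  ω_ring = 0, ω_sun = 1
39(1−ω_arm) = −59(0−ω_arm)  ⇒  98·ω_arm = 39  ⇒  ω_arm = 39/98
sun–planet mesh: 39·(1−39/98) = −10·(ω_p−ω_arm)  ⇒  ω_p−ω_arm = -2301/980
exact speed ratio = -2301/980

-2301/980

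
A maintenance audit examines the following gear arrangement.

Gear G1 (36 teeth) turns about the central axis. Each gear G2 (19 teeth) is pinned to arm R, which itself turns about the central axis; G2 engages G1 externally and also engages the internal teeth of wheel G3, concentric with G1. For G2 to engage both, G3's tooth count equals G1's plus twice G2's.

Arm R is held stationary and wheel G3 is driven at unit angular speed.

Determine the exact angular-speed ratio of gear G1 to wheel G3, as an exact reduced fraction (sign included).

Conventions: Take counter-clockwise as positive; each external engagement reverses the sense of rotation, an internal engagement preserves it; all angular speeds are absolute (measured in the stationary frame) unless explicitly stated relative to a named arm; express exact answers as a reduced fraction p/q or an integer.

planetary set (36T centre, 19T on arm, 74T internal) — Willis relation
ring teeth: 36 + 2·19 = 74
36(ω_sun−ω_arm) = −74(ω_ring−ω_arm),  ω_arm = 0, ω_ring = 1
ω_sun = 0 − (74/36)(1−0) = -37/18
ω_out/ω_in = -37/18

-37/18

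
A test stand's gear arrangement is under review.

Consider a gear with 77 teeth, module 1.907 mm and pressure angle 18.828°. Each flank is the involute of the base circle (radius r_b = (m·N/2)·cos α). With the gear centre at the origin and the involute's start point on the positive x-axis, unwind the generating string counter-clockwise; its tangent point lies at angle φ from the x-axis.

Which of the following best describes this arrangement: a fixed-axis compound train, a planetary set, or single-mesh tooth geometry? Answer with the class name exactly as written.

single-mesh tooth geometry

topology: single-mesh involute geometry — m = 1.907, N = 77
classification: single-mesh tooth geometry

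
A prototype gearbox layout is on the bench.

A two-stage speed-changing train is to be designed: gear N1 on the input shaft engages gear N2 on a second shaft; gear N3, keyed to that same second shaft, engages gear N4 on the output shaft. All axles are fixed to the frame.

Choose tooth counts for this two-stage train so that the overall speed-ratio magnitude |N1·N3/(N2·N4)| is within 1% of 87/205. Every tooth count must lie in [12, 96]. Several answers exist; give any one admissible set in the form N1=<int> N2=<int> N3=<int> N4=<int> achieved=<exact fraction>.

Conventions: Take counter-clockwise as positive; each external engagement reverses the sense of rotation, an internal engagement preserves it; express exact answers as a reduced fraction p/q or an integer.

topology: fixed-axis compound train — 2 stages, target 87/205
target = 87/205 in lowest terms: an exact hit needs N1·N3 = k·87 and N2·N4 = k·205 for one integer k, every count in [12, 96]; additionally prefer no 1:1 stage (N1 ≠ N2, N3 ≠ N4)
k = 1…3: no 1:1-free in-range split of k·87 and k·205 into factor pairs; take k = 4
k = 4: N1·N3 = 348 = 12·29, N2·N4 = 820 = 20·41
achieved = 12·29/(20·41) = 87/205; |achieved − target| = 0 ≤ 87/20500 ✓

N1=12 N2=20 N3=29 N4=41 achieved=87/205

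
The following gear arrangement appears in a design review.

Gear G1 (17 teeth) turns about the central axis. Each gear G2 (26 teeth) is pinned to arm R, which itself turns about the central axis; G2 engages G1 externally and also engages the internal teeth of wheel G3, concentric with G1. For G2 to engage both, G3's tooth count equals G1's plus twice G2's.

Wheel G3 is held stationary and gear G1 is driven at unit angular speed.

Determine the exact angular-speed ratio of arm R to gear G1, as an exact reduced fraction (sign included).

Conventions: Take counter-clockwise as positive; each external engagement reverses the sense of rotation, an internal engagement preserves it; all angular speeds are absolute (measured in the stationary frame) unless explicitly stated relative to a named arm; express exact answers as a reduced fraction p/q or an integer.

17/86

recognized (axles ride arm R): planetary set, 17/26/69 teeth
ring teeth: 17 + 2·26 = 69
17(ω_sun−ω_arm) = −69(ω_ring−ω_arm),  ω_ring = 0, ω_sun = 1
17(1−ω_arm) = −69(0−ω_arm)  ⇒  86·ω_arm = 17  ⇒  ω_arm = 17/86
ω_out/ω_in = 17/86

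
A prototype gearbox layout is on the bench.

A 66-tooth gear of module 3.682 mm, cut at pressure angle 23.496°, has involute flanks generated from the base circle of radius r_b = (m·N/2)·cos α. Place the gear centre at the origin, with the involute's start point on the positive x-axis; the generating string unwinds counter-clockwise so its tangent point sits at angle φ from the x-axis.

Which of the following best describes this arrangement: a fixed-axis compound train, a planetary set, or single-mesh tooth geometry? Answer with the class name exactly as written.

single-mesh tooth geometry

topology: single-mesh involute geometry — m = 3.682, N = 66
classification: single-mesh tooth geometry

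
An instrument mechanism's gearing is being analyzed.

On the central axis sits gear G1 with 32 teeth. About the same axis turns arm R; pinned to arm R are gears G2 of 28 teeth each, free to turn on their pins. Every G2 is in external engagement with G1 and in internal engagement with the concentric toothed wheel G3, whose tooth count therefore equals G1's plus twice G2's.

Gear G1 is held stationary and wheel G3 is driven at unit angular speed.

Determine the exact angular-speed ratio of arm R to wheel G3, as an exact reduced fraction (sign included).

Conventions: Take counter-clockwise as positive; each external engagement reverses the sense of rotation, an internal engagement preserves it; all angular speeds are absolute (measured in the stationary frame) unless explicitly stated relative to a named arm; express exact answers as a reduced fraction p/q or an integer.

11/15

planetary set (32T centre, 28T on arm, 88T internal) — Willis relation
ring teeth: 32 + 2·28 = 88
32(ω_sun−ω_arm) = −88(ω_ring−ω_arm),  ω_sun = 0, ω_ring = 1
32(0−ω_arm) = −88(1−ω_arm)  ⇒  120·ω_arm = 88  ⇒  ω_arm = 11/15
ω_out/ω_in = 11/15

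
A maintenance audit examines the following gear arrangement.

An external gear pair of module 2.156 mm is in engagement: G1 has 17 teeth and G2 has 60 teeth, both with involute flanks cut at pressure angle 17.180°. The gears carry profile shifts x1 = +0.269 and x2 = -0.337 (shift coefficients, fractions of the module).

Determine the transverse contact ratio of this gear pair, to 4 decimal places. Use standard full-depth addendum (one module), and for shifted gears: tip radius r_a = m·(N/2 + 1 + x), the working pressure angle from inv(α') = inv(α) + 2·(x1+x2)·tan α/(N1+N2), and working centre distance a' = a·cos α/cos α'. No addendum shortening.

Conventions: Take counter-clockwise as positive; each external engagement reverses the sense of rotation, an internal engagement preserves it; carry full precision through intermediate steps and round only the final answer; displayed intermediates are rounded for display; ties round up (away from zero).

class = single-mesh tooth geometry [involute pair 17T × 60T, m = 2.156]
base radii: r_b1 = 17.508322, r_b2 = 61.794077
tip radii: r_a1 = 21.061964, r_a2 = 66.109428
inv(α') = inv(17.180°) + 2·(+0.269-0.337)·tan α/(17+60) = 0.00877561  ⇒  α' = 16.84583°
a' = a·cos α / cos α' = 83.0060·cos 17.180°/cos 16.84583° = 82.858000
action lengths: √(r_a1²−r_b1²) = 11.707476, √(r_a2²−r_b2²) = 23.493584
base pitch p_b = π·m·cos α = 6.471061
CR = (11.707476 + 23.493584 − 82.858000·sin 16.84583°)/6.471061 = 1.729087
contact ratio ≈ 1.7291

1.7291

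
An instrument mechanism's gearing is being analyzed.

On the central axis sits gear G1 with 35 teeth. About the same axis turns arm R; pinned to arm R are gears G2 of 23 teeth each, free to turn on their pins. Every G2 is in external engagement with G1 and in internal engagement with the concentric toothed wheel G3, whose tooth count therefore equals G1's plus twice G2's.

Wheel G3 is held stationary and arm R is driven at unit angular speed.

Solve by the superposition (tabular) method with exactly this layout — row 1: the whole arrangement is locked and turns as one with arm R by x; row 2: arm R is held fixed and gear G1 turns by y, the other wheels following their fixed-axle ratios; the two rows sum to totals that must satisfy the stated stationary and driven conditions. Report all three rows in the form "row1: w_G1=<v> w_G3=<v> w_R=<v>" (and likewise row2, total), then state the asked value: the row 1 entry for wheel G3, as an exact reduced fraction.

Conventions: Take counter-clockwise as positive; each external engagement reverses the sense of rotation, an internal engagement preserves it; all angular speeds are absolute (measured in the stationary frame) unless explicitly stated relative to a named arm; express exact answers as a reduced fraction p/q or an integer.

row1: w_G1=1 w_G3=1 w_R=1
row2: w_G1=81/35 w_G3=-1 w_R=0
total: w_G1=116/35 w_G3=0 w_R=1
asked value: 1

recognized (axles ride arm R): planetary set, 35/23/81 teeth
superposition row 1 [locked train]: every member turns x
superposition row 2 [arm held]: sun y, ring −(35/81)·y, arm 0
boundary: total ω_ring = x − (35/81)·y = 0 and total ω_arm = x = 1  ⇒  y = 81/35, x = 1
row 2 ring = −(35/81)·81/35 = -1
totals (row 1 + row 2): sun 1 + 81/35 = 116/35, ring 1 + (-1) = 0, arm 1 + 0 = 1
asked cell (row1, ring) = 1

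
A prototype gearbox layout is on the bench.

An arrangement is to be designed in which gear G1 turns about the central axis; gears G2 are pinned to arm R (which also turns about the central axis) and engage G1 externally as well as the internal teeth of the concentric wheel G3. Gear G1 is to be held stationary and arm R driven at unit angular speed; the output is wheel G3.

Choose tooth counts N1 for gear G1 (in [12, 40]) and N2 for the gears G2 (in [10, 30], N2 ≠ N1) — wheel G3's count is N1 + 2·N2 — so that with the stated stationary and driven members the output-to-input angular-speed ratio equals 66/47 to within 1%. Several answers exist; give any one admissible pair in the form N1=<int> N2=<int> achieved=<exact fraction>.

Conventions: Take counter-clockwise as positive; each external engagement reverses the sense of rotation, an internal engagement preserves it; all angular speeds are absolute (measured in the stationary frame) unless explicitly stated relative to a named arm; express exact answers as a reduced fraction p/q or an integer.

N1=19 N2=14 achieved=66/47

planetary set to be sized for 66/47 (Willis relation)
Willis with ω_sun = 0: ω_ring/ω_arm = (N1+N3)/N3; set equal to 66/47  ⇒  N3/N1 = 1/(66/47 − 1) = 47/19
N3 = N1 + 2·N2  ⇒  N2/N1 = (N3/N1 − 1)/2 = (47/19 − 1)/2 = 14/19
smallest multiple with N1 ≥ 12 and N2 ≥ 10: k = 1  ⇒  N1 = 1·19 = 19, N2 = 1·14 = 14 (N1 ≤ 40, N2 ≤ 30, N2 ≠ N1 ✓), N3 = 19 + 2·14 = 47
check: (N1+N3)/N3 with N1 = 19, N3 = 47 gives 66/47; |achieved − target| = 0 ≤ 33/2350 ✓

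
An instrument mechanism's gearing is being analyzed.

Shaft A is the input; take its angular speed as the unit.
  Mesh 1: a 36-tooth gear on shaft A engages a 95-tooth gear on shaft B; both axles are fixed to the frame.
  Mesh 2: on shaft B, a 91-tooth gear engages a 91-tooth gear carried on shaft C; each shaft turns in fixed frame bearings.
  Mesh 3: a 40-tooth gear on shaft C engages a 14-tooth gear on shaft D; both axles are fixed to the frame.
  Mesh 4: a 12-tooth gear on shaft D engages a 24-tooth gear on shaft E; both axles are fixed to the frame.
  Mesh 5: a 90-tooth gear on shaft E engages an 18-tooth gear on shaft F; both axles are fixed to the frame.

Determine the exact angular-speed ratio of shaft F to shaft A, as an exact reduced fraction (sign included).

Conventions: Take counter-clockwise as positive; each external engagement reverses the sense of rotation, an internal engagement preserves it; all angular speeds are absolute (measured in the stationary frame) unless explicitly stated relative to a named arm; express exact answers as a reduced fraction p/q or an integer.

class = fixed-axis compound train [5 meshes; 5 ratios multiply, 5 sense flips]
mesh 1 [36T→95T]: running ratio 36/95, sense −
mesh 2 [91T→91T]: running ratio 36/95, sense +
mesh 3 [40T→14T]: running ratio 144/133, sense −
mesh 4 [12T→24T]: running ratio 72/133, sense +
mesh 5 [90T→18T]: running ratio 360/133, sense −
ω_out/ω_in = -360/133

-360/133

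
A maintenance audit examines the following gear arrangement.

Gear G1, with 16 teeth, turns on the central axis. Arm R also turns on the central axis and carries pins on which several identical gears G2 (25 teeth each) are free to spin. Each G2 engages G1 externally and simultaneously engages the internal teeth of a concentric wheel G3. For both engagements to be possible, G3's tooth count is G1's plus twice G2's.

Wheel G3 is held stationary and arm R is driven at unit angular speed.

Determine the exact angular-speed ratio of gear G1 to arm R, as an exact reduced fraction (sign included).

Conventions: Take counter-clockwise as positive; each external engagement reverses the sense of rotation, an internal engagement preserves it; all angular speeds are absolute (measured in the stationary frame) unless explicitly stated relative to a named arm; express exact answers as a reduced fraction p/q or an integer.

41/8

planetary set (16T centre, 25T on arm, 66T internal) — Willis relation
ring teeth: 16 + 2·25 = 66
16(ω_sun−ω_arm) = −66(ω_ring−ω_arm),  ω_ring = 0, ω_arm = 1
ω_sun = 1 − (66/16)(0−1) = 41/8
ω_out/ω_in = 41/8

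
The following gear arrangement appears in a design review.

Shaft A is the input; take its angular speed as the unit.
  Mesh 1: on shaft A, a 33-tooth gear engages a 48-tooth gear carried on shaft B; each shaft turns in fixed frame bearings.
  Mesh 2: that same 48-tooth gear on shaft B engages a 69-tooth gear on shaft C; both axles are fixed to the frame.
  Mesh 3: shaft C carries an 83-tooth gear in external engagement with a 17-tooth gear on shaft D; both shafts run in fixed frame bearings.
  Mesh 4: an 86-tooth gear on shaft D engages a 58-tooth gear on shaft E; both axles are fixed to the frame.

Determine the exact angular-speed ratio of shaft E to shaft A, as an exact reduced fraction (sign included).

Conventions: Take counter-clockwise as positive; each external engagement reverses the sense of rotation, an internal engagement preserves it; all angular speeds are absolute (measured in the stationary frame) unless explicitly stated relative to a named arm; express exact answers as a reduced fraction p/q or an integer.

class = fixed-axis compound train [4 meshes; 4 ratios multiply, 4 sense flips]
mesh 1 [33T→48T]: running ratio 11/16, sense −
mesh 2 [48T→69T]: running ratio 11/23, sense +
mesh 3 [83T→17T]: running ratio 913/391, sense −
mesh 4 [86T→58T]: running ratio 39259/11339, sense +
ω_out/ω_in = 39259/11339

39259/11339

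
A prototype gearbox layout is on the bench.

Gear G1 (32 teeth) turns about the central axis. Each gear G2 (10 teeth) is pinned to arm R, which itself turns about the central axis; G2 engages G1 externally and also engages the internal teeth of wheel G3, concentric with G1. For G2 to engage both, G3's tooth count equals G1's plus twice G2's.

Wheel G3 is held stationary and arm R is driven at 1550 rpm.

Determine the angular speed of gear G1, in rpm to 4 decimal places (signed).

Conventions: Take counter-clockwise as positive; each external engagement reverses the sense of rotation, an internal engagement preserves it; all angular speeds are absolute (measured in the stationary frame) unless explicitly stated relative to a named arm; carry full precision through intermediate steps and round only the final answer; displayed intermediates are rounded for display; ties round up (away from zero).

topology: planetary set — G1 32T / G2 10T / G3 52T, arm = carrier (Willis)
normalise by the input: solve with ω_arm = 1, then scale by 1550 rpm
ring teeth: 32 + 2·10 = 52
32(ω_sun−ω_arm) = −52(ω_ring−ω_arm),  ω_ring = 0, ω_arm = 1
ω_sun = 1 − (52/32)(0−1) = 21/8
scale: ω_sun = 21/8 × 1550 rpm = +4068.7500 rpm

+4068.7500 rpm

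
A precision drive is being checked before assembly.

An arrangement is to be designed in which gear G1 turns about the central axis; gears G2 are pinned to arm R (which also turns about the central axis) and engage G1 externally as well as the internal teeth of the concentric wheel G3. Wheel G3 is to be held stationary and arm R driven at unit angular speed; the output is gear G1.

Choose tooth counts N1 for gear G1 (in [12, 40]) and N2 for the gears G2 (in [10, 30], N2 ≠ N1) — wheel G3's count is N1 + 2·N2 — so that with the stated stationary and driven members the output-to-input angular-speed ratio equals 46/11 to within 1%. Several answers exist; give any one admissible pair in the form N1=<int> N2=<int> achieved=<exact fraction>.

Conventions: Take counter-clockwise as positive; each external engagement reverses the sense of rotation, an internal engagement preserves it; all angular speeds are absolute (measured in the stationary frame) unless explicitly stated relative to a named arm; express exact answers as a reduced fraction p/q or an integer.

planetary set to be sized for 46/11 (Willis relation)
Willis with ω_ring = 0: ω_sun/ω_arm = (N1+N3)/N1; set equal to 46/11  ⇒  N3/N1 = 46/11 − 1 = 35/11
N3 = N1 + 2·N2  ⇒  N2/N1 = (N3/N1 − 1)/2 = (35/11 − 1)/2 = 12/11
smallest multiple with N1 ≥ 12 and N2 ≥ 10: k = 2  ⇒  N1 = 2·11 = 22, N2 = 2·12 = 24 (N1 ≤ 40, N2 ≤ 30, N2 ≠ N1 ✓), N3 = 22 + 2·24 = 70
check: (N1+N3)/N1 with N1 = 22, N3 = 70 gives 46/11; |achieved − target| = 0 ≤ 23/550 ✓

N1=22 N2=24 achieved=46/11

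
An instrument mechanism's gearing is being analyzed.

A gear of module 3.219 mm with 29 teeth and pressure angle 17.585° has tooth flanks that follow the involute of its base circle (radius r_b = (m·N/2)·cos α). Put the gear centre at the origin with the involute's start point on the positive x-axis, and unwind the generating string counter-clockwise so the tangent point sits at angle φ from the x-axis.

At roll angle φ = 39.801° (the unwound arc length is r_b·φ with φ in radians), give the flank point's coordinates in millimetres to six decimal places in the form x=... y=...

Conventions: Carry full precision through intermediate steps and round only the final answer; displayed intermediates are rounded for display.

x=53.968939 y=4.735809

recognized (one wheel, involute flank): single-mesh tooth geometry, m = 3.219, N = 29
pitch radius r_p = m·N/2 = 3.219·29/2 = 46.675500
base radius r_b = r_p·cos α = 46.675500·cos 17.585° = 44.494344
roll angle φ = 39.801° = 0.69465850 rad
x = r_b·(cos φ + φ·sin φ) = 53.968939
y = r_b·(sin φ − φ·cos φ) = 4.735809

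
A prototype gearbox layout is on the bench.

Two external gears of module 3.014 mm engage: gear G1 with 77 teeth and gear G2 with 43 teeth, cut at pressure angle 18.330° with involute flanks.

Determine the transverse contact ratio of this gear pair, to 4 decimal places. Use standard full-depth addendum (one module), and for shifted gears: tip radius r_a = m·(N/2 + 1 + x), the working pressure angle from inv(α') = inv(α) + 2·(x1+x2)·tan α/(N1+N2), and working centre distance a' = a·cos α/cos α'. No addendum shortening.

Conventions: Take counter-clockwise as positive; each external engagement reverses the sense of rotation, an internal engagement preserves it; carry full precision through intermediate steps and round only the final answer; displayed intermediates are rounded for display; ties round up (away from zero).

topology: single-mesh involute geometry — m = 3.014, 77T/43T pair
base radii: r_b1 = 110.151290, r_b2 = 61.513058
tip radii: r_a1 = 119.053000, r_a2 = 67.815000
no profile shift: α' = α, a' = a
action lengths: √(r_a1²−r_b1²) = 45.169791, √(r_a2²−r_b2²) = 28.548518
base pitch p_b = π·m·cos α = 8.988324
CR = (45.169791 + 28.548518 − 180.840000·sin 18.33000°)/8.988324 = 1.874212
contact ratio ≈ 1.8742

1.8742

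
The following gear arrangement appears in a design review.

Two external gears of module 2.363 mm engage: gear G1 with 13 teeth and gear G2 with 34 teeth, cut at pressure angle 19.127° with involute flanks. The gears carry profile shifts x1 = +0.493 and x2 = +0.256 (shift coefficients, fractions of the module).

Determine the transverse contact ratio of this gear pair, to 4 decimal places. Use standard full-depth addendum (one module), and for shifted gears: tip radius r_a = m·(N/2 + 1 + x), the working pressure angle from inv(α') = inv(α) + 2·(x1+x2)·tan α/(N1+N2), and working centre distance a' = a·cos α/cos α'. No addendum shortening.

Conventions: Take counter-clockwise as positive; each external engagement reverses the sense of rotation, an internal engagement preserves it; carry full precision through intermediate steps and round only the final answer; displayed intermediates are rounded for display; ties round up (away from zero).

single-mesh involute tooth geometry (13T engaging 34T at module 2.363)
base radii: r_b1 = 14.511573, r_b2 = 37.953344
tip radii: r_a1 = 18.887459, r_a2 = 43.138928
inv(α') = inv(19.127°) + 2·(+0.493+0.256)·tan α/(13+34) = 0.02403336  ⇒  α' = 23.30835°
a' = a·cos α / cos α' = 55.5305·cos 19.127°/cos 23.30835° = 57.127135
action lengths: √(r_a1²−r_b1²) = 12.089266, √(r_a2²−r_b2²) = 20.506359
base pitch p_b = π·m·cos α = 7.013762
CR = (12.089266 + 20.506359 − 57.127135·sin 23.30835°)/7.013762 = 1.424571
contact ratio ≈ 1.4246

1.4246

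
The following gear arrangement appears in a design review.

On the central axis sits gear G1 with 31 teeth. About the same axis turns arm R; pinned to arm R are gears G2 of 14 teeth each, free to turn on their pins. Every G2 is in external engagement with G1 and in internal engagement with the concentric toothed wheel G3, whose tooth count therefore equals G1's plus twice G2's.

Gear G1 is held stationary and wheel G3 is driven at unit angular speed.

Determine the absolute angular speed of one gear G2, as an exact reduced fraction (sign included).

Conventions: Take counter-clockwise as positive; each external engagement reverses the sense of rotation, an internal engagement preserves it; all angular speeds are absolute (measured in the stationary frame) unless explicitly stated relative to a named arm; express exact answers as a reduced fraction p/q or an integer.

59/28

planetary set (31T centre, 14T on arm, 59T internal) — Willis relation
ring teeth: 31 + 2·14 = 59
31(ω_sun−ω_arm) = −59(ω_ring−ω_arm),  ω_sun = 0, ω_ring = 1
31(0−ω_arm) = −59(1−ω_arm)  ⇒  90·ω_arm = 59  ⇒  ω_arm = 59/90
sun–planet mesh: 31·(0−59/90) = −14·(ω_p−ω_arm)  ⇒  ω_p−ω_arm = 1829/1260
ω_p = 59/90 + 1829/1260 = 59/28
exact speed ratio = 59/28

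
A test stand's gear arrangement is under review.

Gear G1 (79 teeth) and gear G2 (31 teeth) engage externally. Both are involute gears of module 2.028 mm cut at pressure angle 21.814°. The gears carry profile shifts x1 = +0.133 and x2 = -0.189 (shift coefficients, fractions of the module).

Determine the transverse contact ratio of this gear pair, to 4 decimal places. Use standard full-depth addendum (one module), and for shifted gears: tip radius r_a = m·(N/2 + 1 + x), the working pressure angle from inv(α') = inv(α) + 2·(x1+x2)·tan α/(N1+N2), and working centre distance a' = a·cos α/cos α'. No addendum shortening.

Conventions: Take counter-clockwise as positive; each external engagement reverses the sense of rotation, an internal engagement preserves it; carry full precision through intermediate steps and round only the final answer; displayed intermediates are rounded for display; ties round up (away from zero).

1.6776

topology: single-mesh involute geometry — m = 2.028, 79T/31T pair
base radii: r_b1 = 74.370014, r_b2 = 29.183170
tip radii: r_a1 = 82.403724, r_a2 = 33.078708
inv(α') = inv(21.814°) + 2·(+0.133-0.189)·tan α/(79+31) = 0.01912127  ⇒  α' = 21.66716°
a' = a·cos α / cos α' = 111.5400·cos 21.814°/cos 21.66716° = 111.426068
action lengths: √(r_a1²−r_b1²) = 35.489078, √(r_a2²−r_b2²) = 15.573808
base pitch p_b = π·m·cos α = 5.914944
CR = (35.489078 + 15.573808 − 111.426068·sin 21.66716°)/5.914944 = 1.677582
contact ratio ≈ 1.6776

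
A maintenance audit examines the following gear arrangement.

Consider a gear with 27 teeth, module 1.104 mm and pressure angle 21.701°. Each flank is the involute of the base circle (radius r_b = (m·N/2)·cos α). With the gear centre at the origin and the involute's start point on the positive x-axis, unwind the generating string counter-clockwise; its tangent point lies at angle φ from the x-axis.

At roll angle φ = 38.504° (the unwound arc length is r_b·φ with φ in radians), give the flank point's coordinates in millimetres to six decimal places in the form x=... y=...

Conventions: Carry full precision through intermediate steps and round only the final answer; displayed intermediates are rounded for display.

recognized (one wheel, involute flank): single-mesh tooth geometry, m = 1.104, N = 27
pitch radius r_p = m·N/2 = 1.104·27/2 = 14.904000
base radius r_b = r_p·cos α = 14.904000·cos 21.701° = 13.847696
roll angle φ = 38.504° = 0.67202158 rad
x = r_b·(cos φ + φ·sin φ) = 16.630316
y = r_b·(sin φ − φ·cos φ) = 1.338642

x=16.630316 y=1.338642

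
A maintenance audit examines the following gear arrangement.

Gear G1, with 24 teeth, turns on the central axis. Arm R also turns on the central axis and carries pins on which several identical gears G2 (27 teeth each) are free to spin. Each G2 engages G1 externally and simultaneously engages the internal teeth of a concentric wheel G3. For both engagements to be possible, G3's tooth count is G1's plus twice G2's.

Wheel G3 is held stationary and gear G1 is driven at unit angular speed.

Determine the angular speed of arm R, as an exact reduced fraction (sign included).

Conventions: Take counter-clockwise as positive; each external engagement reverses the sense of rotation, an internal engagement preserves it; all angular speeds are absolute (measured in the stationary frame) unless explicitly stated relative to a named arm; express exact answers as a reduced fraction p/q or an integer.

recognized (axles ride arm R): planetary set, 24/27/78 teeth
ring teeth: 24 + 2·27 = 78
24(ω_sun−ω_arm) = −78(ω_ring−ω_arm),  ω_ring = 0, ω_sun = 1
24(1−ω_arm) = −78(0−ω_arm)  ⇒  102·ω_arm = 24  ⇒  ω_arm = 4/17
exact speed ratio = 4/17

4/17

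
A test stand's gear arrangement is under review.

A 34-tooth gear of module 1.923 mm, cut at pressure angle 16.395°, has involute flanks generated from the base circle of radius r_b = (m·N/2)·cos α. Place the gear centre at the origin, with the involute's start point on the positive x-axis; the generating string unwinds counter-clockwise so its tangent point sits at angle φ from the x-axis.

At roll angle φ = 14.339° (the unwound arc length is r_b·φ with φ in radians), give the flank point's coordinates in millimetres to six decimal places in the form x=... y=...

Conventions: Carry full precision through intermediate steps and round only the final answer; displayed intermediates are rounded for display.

single-mesh involute tooth geometry (34T wheel at module 1.923)
pitch radius r_p = m·N/2 = 1.923·34/2 = 32.691000
base radius r_b = r_p·cos α = 32.691000·cos 16.395° = 31.361738
roll angle φ = 14.339° = 0.25026276 rad
x = r_b·(cos φ + φ·sin φ) = 32.328530
y = r_b·(sin φ − φ·cos φ) = 0.162834

x=32.328530 y=0.162834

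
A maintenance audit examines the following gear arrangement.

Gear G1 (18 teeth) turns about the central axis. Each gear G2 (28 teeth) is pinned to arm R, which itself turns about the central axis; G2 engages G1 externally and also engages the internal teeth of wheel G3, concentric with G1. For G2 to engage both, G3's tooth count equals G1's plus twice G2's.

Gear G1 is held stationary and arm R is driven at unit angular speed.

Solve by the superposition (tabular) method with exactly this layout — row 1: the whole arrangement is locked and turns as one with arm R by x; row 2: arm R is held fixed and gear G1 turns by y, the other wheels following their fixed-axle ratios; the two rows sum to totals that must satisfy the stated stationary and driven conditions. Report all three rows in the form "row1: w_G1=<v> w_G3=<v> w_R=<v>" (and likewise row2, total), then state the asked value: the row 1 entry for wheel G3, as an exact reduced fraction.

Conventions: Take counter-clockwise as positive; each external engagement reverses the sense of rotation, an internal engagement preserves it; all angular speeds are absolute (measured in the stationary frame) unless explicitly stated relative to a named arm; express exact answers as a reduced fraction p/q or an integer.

recognized (axles ride arm R): planetary set, 18/28/74 teeth
superposition row 1 [locked train]: every member turns x
row 2 — arm fixed, fixed-axis ratios: sun y, ring −(18/74)·y, arm 0
boundary: total ω_sun = x + y = 0 and total ω_arm = x = 1  ⇒  y = -1, x = 1
row 2 ring = −(18/74)·(-1) = 9/37
totals (row 1 + row 2): sun 1 + (-1) = 0, ring 1 + 9/37 = 46/37, arm 1 + 0 = 1
asked cell (row1, ring) = 1

row1: w_G1=1 w_G3=1 w_R=1
row2: w_G1=-1 w_G3=9/37 w_R=0
total: w_G1=0 w_G3=46/37 w_R=1
asked value: 1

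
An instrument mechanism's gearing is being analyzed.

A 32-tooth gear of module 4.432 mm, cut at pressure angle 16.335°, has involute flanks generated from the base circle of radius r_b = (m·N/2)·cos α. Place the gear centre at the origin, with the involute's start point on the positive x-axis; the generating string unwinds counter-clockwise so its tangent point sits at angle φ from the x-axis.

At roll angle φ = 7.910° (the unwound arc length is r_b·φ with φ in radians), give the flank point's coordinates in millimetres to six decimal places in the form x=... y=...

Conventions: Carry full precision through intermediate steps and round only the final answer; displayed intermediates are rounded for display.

x=68.694945 y=0.059571

recognized (one wheel, involute flank): single-mesh tooth geometry, m = 4.432, N = 32
pitch radius r_p = m·N/2 = 4.432·32/2 = 70.912000
base radius r_b = r_p·cos α = 70.912000·cos 16.335° = 68.049542
roll angle φ = 7.910° = 0.13805554 rad
x = r_b·(cos φ + φ·sin φ) = 68.694945
y = r_b·(sin φ − φ·cos φ) = 0.059571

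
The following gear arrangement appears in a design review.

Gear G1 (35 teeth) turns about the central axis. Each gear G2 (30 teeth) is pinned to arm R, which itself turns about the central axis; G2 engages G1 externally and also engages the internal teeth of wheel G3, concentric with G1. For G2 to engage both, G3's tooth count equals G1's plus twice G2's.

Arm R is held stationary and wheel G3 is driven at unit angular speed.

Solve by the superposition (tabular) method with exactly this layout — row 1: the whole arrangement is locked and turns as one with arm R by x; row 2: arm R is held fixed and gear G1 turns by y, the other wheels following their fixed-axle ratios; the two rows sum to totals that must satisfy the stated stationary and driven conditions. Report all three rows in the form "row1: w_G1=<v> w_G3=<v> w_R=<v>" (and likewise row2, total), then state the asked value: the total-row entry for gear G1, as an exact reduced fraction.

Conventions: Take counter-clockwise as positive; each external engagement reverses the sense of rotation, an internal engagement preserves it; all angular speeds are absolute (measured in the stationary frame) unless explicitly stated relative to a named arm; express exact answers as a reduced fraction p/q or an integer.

planetary set (35T centre, 30T on arm, 95T internal) — Willis relation
row 1: whole set turns with the arm by x
row 2 — arm fixed, fixed-axis ratios: sun y, ring −(35/95)·y, arm 0
boundary: total ω_arm = x = 0 and total ω_ring = x − (35/95)·y = 1  ⇒  y = -19/7, x = 0
row 2 ring = −(35/95)·(-19/7) = 1
totals (row 1 + row 2): sun 0 + (-19/7) = -19/7, ring 0 + 1 = 1, arm 0 + 0 = 0
asked cell (total, sun) = -19/7

row1: w_G1=0 w_G3=0 w_R=0
row2: w_G1=-19/7 w_G3=1 w_R=0
total: w_G1=-19/7 w_G3=1 w_R=0
asked value: -19/7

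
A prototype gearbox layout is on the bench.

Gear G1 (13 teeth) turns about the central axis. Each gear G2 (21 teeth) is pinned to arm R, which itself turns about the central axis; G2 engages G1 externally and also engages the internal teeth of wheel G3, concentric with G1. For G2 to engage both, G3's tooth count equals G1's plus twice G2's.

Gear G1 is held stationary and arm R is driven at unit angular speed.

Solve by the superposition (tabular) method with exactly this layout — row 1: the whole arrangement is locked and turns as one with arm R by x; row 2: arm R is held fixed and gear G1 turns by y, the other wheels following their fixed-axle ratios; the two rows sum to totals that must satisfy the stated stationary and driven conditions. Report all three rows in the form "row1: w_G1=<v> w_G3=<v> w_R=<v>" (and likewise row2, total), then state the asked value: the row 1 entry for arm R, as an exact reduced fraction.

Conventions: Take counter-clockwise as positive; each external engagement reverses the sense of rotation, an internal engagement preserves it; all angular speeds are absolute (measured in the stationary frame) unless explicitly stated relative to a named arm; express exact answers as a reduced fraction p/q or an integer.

row1: w_G1=1 w_G3=1 w_R=1
row2: w_G1=-1 w_G3=13/55 w_R=0
total: w_G1=0 w_G3=68/55 w_R=1
asked value: 1

topology: planetary set — G1 13T / G2 21T / G3 55T, arm = carrier (Willis)
row 1: whole set turns with the arm by x
row 2: sun turns y, ring = −(13/55)·y, arm 0
boundary: total ω_sun = x + y = 0 and total ω_arm = x = 1  ⇒  y = -1, x = 1
row 2 ring = −(13/55)·(-1) = 13/55
totals (row 1 + row 2): sun 1 + (-1) = 0, ring 1 + 13/55 = 68/55, arm 1 + 0 = 1
asked cell (row1, arm) = 1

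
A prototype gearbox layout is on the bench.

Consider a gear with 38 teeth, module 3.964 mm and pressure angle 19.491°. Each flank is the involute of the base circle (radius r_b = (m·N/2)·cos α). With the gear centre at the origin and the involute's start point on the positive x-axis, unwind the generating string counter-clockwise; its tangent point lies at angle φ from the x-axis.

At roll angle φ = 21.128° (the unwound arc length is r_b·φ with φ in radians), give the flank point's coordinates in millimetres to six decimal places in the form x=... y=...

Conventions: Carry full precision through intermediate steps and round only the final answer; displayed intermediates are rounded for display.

class = single-mesh tooth geometry [base-circle involute, m = 3.964, 38T]
pitch radius r_p = m·N/2 = 3.964·38/2 = 75.316000
base radius r_b = r_p·cos α = 75.316000·cos 19.491° = 70.999935
roll angle φ = 21.128° = 0.36875316 rad
x = r_b·(cos φ + φ·sin φ) = 75.664316
y = r_b·(sin φ − φ·cos φ) = 1.170650

x=75.664316 y=1.170650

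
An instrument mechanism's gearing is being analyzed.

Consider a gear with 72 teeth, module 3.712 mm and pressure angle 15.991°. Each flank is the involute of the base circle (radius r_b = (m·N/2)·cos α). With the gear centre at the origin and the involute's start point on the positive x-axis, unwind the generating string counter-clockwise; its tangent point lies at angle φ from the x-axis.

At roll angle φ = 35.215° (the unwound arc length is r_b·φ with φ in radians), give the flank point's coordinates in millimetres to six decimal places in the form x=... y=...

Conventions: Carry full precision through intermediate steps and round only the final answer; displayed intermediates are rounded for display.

x=150.480746 y=9.571288

single-mesh involute tooth geometry (72T wheel at module 3.712)
pitch radius r_p = m·N/2 = 3.712·72/2 = 133.632000
base radius r_b = r_p·cos α = 133.632000·cos 15.991° = 128.461107
roll angle φ = 35.215° = 0.61461770 rad
x = r_b·(cos φ + φ·sin φ) = 150.480746
y = r_b·(sin φ − φ·cos φ) = 9.571288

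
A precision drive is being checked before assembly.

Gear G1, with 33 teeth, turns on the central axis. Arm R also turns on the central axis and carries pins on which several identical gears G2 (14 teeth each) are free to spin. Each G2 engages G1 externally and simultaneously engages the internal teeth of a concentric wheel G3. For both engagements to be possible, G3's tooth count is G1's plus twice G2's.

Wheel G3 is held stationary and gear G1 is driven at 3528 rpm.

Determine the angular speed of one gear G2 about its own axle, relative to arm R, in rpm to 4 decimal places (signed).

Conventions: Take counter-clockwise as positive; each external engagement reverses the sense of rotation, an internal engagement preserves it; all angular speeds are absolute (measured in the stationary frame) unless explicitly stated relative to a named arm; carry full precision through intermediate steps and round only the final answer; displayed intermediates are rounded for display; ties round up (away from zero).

-5396.5532 rpm

recognized (axles ride arm R): planetary set, 33/14/61 teeth
normalise by the input: solve with ω_sun = 1, then scale by 3528 rpm
ring teeth: 33 + 2·14 = 61
33(ω_sun−ω_arm) = −61(ω_ring−ω_arm),  ω_ring = 0, ω_sun = 1
33(1−ω_arm) = −61(0−ω_arm)  ⇒  94·ω_arm = 33  ⇒  ω_arm = 33/94
sun–planet mesh: 33·(1−33/94) = −14·(ω_p−ω_arm)  ⇒  ω_p−ω_arm = -2013/1316
scale: ω_p−ω_arm = -2013/1316 × 3528 rpm = -5396.5532 rpm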